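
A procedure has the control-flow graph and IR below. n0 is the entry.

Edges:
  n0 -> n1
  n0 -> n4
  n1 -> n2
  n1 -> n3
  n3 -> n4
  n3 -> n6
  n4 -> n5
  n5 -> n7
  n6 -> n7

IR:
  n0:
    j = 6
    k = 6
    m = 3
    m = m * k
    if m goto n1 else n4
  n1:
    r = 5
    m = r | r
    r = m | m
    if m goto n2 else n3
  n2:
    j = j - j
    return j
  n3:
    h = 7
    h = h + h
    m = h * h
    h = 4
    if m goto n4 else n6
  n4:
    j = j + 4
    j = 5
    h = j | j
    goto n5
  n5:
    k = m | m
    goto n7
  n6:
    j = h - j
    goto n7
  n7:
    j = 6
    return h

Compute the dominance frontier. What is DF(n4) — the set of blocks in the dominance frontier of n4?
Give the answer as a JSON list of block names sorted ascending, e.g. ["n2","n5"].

Answer: ["n7"]

Working:
idom tree: n1←n0 n2←n1 n3←n1 n4←n0 n5←n4 n6←n3 n7←n0
Join-block Dom:
  n4: preds {n0,n3}: {n0} ∩ {n0,n1,n3} = {n0}; idom=n0
  n7: preds {n5,n6}: {n0,n4,n5} ∩ {n0,n1,n3,n6} = {n0}; idom=n0

DF walk-up:
  n4←n0: walk · to n0
  n4←n3: walk n3→n1 to n0
  n7←n5: walk n5→n4 to n0
  n7←n6: walk n6→n3→n1 to n0
  n0: DF=∅
  n1: DF={n4,n7}
  n2: DF=∅
  n3: DF={n4,n7}
  n4: DF={n7}
  n5: DF={n7}
  n6: DF={n7}
  n7: DF=∅

DF(n4) = ["n7"]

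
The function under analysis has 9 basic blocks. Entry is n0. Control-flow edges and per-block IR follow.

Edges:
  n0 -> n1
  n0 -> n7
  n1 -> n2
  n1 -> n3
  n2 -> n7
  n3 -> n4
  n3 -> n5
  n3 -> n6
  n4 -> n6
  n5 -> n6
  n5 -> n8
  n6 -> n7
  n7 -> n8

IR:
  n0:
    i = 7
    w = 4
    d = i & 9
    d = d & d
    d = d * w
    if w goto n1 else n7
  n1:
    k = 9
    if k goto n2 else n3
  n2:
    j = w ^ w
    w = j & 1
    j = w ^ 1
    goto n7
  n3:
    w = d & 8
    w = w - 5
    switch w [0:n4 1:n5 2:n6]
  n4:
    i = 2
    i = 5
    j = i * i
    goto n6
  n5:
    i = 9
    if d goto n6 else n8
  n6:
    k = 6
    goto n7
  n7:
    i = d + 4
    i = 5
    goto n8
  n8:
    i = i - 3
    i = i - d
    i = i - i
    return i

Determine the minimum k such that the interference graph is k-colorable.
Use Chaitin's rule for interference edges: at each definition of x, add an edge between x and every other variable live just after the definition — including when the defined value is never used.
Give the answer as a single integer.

Answer: 3

Analysis:
Per-block:
  n0: {d,i,w} / ∅
  n1: {k} / ∅
  n2: {j,w} / {w}
  n3: {w} / {d}
  n4: {i,j} / ∅
  n5: {i} / {d}
  n6: {k} / ∅
  n7: {i} / {d}
  n8: {i} / {d,i}

Backward fixpoint:
  live n0: ∅→{d,w}
  live n1: {d,w}→{d,w}
  live n2: {d,w}→{d}
  live n3: {d}→{d}
  live n4: {d}→{d}
  live n5: {d}→{d,i}
  live n6: {d}→{d}
  live n7: {d}→{d,i}
  live n8: {d,i}→∅

Conflict graph:
  d — {i,j,k,w}
  i — {d,w}
  j — {d}
  k — {d,w}
  w — {d,i,k}

Chromatic number:
  lower bound: {d,i,w} mutually conflict ⇒ χ ≥ 3
  3-colouring: R0={d}  R1={j,w}  R2={i,k}
  χ = 3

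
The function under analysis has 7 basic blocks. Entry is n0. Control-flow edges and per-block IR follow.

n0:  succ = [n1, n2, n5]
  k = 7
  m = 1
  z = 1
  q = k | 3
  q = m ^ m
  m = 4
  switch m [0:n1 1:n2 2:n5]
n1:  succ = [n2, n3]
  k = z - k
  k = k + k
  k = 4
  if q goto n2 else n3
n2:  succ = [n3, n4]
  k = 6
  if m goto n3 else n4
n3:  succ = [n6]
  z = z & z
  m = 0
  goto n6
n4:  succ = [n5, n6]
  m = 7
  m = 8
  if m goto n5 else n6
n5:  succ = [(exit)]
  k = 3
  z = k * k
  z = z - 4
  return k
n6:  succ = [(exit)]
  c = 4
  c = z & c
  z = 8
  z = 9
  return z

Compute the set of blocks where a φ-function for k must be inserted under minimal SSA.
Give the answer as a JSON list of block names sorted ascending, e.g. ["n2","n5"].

Answer: ["n2", "n3", "n5", "n6"]

Working:
idom tree: n1←n0 n2←n0 n3←n0 n4←n2 n5←n0 n6←n0
Dom at joins:
  n2: preds {n0,n1}: {n0} ∩ {n0,n1} = {n0}; idom=n0
  n3: preds {n1,n2}: {n0,n1} ∩ {n0,n2} = {n0}; idom=n0
  n5: preds {n0,n4}: {n0} ∩ {n0,n2,n4} = {n0}; idom=n0
  n6: preds {n3,n4}: {n0,n3} ∩ {n0,n2,n4} = {n0}; idom=n0

DF derivation:
  n2←n0: walk · to n0
  n2←n1: walk n1 to n0
  n3←n1: walk n1 to n0
  n3←n2: walk n2 to n0
  n5←n0: walk · to n0
  n5←n4: walk n4→n2 to n0
  n6←n3: walk n3 to n0
  n6←n4: walk n4→n2 to n0
  n0: DF=∅
  n1: DF={n2,n3}
  n2: DF={n3,n5,n6}
  n3: DF={n6}
  n4: DF={n5,n6}
  n5: DF=∅
  n6: DF=∅

φ for k: defs {n0,n1,n2,n5}
  DF⁺ = {n2,n3,n5,n6}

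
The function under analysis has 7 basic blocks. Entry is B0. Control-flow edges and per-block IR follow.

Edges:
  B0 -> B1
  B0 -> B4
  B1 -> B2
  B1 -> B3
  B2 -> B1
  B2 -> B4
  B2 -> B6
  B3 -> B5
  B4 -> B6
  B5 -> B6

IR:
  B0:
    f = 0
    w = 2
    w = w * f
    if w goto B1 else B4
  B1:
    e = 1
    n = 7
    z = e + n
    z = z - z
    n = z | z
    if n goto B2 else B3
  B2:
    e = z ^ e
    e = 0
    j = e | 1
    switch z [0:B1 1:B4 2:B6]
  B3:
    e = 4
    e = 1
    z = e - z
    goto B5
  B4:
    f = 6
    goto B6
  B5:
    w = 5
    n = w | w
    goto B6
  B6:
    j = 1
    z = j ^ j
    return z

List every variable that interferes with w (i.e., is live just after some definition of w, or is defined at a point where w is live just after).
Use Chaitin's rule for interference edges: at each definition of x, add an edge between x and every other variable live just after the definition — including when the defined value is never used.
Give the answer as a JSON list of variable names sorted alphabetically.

Answer: ["f"]

Derivation:
def/use:
  B0 def {f,w} use ∅
  B1 def {e,n,z} use ∅
  B2 def {e,j} use {e,z}
  B3 def {e,z} use {z}
  B4 def {f} use ∅
  B5 def {n,w} use ∅
  B6 def {j,z} use ∅

Live sets:
  live B0: ∅→∅
  live B1: ∅→{e,z}
  live B2: {e,z}→∅
  live B3: {z}→∅
  live B4: ∅→∅
  live B5: ∅→∅
  live B6: ∅→∅

Interference:
  e↔{n,z}
  f↔{w}
  j↔{z}
  n↔{e,z}
  w↔{f}
  z↔{e,j,n}

N(w) = ["f"]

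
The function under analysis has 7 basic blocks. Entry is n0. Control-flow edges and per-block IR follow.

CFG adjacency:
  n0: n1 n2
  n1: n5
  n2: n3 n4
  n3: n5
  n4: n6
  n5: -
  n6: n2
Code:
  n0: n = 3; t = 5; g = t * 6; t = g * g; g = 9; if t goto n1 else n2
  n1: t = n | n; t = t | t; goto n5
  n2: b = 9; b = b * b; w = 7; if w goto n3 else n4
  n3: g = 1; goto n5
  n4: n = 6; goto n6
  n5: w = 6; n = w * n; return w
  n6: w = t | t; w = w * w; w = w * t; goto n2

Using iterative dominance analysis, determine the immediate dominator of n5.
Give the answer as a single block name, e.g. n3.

Answer: n0

Derivation:
idom tree: n1←n0 n2←n0 n3←n2 n4←n2 n5←n0 n6←n4
Dom∩ at merges:
  n2: preds {n0,n6}: {n0} ∩ {n0,n2,n4,n6} = {n0}; idom=n0
  n5: preds {n1,n3}: {n0,n1} ∩ {n0,n2,n3} = {n0}; idom=n0

idom(n5) = n0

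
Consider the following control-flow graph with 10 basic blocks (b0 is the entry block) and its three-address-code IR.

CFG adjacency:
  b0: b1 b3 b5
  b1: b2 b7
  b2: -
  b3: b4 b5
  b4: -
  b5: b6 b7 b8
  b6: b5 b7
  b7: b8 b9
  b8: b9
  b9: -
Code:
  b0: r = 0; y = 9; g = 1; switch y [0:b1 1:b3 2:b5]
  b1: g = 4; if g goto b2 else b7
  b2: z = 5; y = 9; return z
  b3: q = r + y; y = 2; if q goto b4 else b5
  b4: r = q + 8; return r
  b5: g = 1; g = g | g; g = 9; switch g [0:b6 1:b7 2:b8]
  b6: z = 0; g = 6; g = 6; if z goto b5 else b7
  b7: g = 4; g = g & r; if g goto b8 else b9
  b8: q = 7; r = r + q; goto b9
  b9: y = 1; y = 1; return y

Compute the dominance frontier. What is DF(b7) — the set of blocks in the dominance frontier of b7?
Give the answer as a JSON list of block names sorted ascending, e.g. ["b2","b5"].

idom tree: b1←b0 b2←b1 b3←b0 b4←b3 b5←b0 b6←b5 b7←b0 b8←b0 b9←b0
Join-block Dom:
  b5: preds {b0,b3,b6}: {b0} ∩ {b0,b3} ∩ {b0,b5,b6} = {b0}; idom=b0
  b7: preds {b1,b5,b6}: {b0,b1} ∩ {b0,b5} ∩ {b0,b5,b6} = {b0}; idom=b0
  b8: preds {b5,b7}: {b0,b5} ∩ {b0,b7} = {b0}; idom=b0
  b9: preds {b7,b8}: {b0,b7} ∩ {b0,b8} = {b0}; idom=b0

Frontier:
  b5←b0: walk · to b0
  b5←b3: walk b3 to b0
  b5←b6: walk b6→b5 to b0
  b7←b1: walk b1 to b0
  b7←b5: walk b5 to b0
  b7←b6: walk b6→b5 to b0
  b8←b5: walk b5 to b0
  b8←b7: walk b7 to b0
  b9←b7: walk b7 to b0
  b9←b8: walk b8 to b0
  b0: DF=∅
  b1: DF={b7}
  b2: DF=∅
  b3: DF={b5}
  b4: DF=∅
  b5: DF={b5,b7,b8}
  b6: DF={b5,b7}
  b7: DF={b8,b9}
  b8: DF={b9}
  b9: DF=∅

DF(b7) = ["b8", "b9"]

Answer: ["b8", "b9"]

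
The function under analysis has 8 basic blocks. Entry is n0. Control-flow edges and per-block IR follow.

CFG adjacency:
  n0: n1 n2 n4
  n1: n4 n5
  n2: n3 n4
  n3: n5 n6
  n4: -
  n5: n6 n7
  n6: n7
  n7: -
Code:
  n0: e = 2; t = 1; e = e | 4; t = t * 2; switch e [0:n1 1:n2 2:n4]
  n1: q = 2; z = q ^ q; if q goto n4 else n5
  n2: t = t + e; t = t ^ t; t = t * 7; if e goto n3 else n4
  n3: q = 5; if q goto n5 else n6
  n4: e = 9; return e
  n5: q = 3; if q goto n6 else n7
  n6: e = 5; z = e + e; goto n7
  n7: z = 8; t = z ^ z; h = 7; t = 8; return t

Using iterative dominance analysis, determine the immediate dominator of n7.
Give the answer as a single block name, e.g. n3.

idom tree: n1←n0 n2←n0 n3←n2 n4←n0 n5←n0 n6←n0 n7←n0
Dom∩ at merges:
  n4: preds {n0,n1,n2}: {n0} ∩ {n0,n1} ∩ {n0,n2} = {n0}; idom=n0
  n5: preds {n1,n3}: {n0,n1} ∩ {n0,n2,n3} = {n0}; idom=n0
  n6: preds {n3,n5}: {n0,n2,n3} ∩ {n0,n5} = {n0}; idom=n0
  n7: preds {n5,n6}: {n0,n5} ∩ {n0,n6} = {n0}; idom=n0

idom(n7) = n0

Answer: n0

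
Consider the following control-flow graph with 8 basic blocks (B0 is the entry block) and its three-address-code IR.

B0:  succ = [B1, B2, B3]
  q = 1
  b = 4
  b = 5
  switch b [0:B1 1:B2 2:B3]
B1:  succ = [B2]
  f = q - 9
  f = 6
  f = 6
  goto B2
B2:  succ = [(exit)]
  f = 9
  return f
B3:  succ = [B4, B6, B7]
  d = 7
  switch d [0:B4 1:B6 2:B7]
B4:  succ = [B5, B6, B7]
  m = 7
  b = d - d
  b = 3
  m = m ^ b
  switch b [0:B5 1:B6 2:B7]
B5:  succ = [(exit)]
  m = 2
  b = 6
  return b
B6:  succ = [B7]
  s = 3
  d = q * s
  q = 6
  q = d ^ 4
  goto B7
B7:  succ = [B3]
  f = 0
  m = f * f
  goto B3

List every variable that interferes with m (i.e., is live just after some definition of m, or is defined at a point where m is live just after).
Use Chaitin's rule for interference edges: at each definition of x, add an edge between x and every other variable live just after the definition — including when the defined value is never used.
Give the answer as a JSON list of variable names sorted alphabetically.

Per-block:
  B0: def={b,q} ue=∅
  B1: def={f} ue={q}
  B2: def={f} ue=∅
  B3: def={d} ue=∅
  B4: def={b,m} ue={d}
  B5: def={b,m} ue=∅
  B6: def={d,q,s} ue={q}
  B7: def={f,m} ue=∅

Live sets:
  live B0: ∅→{q}
  live B1: {q}→∅
  live B2: ∅→∅
  live B3: {q}→{d,q}
  live B4: {d,q}→{q}
  live B5: ∅→∅
  live B6: {q}→{q}
  live B7: {q}→{q}

Interference:
  b↔{m,q}
  d↔{m,q}
  f↔{q}
  m↔{b,d,q}
  q↔{b,d,f,m,s}
  s↔{q}

N(m) = ["b", "d", "q"]

Answer: ["b", "d", "q"]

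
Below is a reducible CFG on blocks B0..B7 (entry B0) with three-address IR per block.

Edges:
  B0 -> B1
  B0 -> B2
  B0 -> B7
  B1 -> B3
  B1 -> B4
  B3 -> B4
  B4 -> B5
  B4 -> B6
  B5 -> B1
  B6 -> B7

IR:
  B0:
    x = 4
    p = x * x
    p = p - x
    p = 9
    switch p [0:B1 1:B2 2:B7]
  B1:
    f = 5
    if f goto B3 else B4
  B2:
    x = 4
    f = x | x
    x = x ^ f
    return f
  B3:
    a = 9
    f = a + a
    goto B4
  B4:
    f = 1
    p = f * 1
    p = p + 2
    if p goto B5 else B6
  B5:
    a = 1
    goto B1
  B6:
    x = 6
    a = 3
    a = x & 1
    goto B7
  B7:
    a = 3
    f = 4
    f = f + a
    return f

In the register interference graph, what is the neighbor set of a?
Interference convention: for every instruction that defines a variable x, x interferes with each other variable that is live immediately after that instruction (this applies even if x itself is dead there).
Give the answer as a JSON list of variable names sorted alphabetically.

Block summaries:
  B0: def={p,x} ue=∅
  B1: def={f} ue=∅
  B2: def={f,x} ue=∅
  B3: def={a,f} ue=∅
  B4: def={f,p} ue=∅
  B5: def={a} ue=∅
  B6: def={a,x} ue=∅
  B7: def={a,f} ue=∅

Backward fixpoint:
  B0: in=∅ out=∅
  B1: in=∅ out=∅
  B2: in=∅ out=∅
  B3: in=∅ out=∅
  B4: in=∅ out=∅
  B5: in=∅ out=∅
  B6: in=∅ out=∅
  B7: in=∅ out=∅

Interfere edges:
  a — {f,x}
  f — {a,x}
  p — {x}
  x — {a,f,p}

N(a) = ["f", "x"]

Answer: ["f", "x"]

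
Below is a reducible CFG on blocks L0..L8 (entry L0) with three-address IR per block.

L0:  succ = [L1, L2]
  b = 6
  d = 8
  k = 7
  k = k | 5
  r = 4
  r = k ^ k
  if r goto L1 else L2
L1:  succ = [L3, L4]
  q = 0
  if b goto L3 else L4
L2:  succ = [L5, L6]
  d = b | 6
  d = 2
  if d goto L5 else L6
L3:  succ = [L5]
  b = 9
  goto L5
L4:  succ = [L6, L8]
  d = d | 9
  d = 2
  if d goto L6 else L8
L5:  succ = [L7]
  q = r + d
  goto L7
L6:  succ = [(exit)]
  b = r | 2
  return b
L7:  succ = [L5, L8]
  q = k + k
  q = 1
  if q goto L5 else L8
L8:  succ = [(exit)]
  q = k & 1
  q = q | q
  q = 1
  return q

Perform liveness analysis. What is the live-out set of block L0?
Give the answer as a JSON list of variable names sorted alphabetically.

Block summaries:
  L0: def={b,d,k,r} ue=∅
  L1: def={q} ue={b}
  L2: def={d} ue={b}
  L3: def={b} ue=∅
  L4: def={d} ue={d}
  L5: def={q} ue={d,r}
  L6: def={b} ue={r}
  L7: def={q} ue={k}
  L8: def={q} ue={k}

Backward fixpoint:
  L0: in=∅ out={b,d,k,r}
  L1: in={b,d,k,r} out={d,k,r}
  L2: in={b,k,r} out={d,k,r}
  L3: in={d,k,r} out={d,k,r}
  L4: in={d,k,r} out={k,r}
  L5: in={d,k,r} out={d,k,r}
  L6: in={r} out=∅
  L7: in={d,k,r} out={d,k,r}
  L8: in={k} out=∅

live-out(L0) = ["b", "d", "k", "r"]

Answer: ["b", "d", "k", "r"]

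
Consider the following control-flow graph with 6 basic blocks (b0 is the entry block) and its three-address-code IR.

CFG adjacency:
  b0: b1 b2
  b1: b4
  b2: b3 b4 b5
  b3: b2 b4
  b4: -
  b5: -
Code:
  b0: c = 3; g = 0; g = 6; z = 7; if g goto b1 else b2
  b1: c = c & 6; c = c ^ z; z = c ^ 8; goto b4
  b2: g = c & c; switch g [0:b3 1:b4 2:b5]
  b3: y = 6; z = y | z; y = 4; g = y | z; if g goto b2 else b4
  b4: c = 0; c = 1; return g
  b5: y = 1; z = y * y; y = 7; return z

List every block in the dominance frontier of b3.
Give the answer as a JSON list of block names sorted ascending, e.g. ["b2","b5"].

idom tree: b1←b0 b2←b0 b3←b2 b4←b0 b5←b2
Join-block Dom:
  b2: preds {b0,b3}: {b0} ∩ {b0,b2,b3} = {b0}; idom=b0
  b4: preds {b1,b2,b3}: {b0,b1} ∩ {b0,b2} ∩ {b0,b2,b3} = {b0}; idom=b0

Frontier:
  b2←b0: walk · to b0
  b2←b3: walk b3→b2 to b0
  b4←b1: walk b1 to b0
  b4←b2: walk b2 to b0
  b4←b3: walk b3→b2 to b0
  DF(b0)=∅
  DF(b1)={b4}
  DF(b2)={b2,b4}
  DF(b3)={b2,b4}
  DF(b4)=∅
  DF(b5)=∅

DF(b3) = ["b2", "b4"]

Answer: ["b2", "b4"]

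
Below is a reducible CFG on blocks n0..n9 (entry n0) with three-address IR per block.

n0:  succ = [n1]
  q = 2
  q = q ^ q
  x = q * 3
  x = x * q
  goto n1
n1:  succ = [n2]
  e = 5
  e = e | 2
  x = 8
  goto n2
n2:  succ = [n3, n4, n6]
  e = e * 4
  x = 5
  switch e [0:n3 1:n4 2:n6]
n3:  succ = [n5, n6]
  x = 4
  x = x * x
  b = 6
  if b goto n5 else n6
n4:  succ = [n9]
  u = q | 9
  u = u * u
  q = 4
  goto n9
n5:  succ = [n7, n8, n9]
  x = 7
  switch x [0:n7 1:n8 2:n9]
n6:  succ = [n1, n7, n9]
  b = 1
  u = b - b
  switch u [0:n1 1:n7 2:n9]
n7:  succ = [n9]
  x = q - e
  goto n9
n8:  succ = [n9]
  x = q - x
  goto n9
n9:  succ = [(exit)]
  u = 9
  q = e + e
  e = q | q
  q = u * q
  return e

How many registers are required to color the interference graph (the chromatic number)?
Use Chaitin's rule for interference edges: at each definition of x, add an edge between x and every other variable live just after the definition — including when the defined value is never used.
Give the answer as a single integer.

Per-block:
  n0: def={q,x} ue=∅
  n1: def={e,x} ue=∅
  n2: def={e,x} ue={e}
  n3: def={b,x} ue=∅
  n4: def={q,u} ue={q}
  n5: def={x} ue=∅
  n6: def={b,u} ue=∅
  n7: def={x} ue={e,q}
  n8: def={x} ue={q,x}
  n9: def={e,q,u} ue={e}

Liveness:
  n0: in=∅ out={q}
  n1: in={q} out={e,q}
  n2: in={e,q} out={e,q}
  n3: in={e,q} out={e,q}
  n4: in={e,q} out={e}
  n5: in={e,q} out={e,q,x}
  n6: in={e,q} out={e,q}
  n7: in={e,q} out={e}
  n8: in={e,q,x} out={e}
  n9: in={e} out=∅

Conflict graph:
  b — {e,q}
  e — {b,q,u,x}
  q — {b,e,u,x}
  u — {e,q}
  x — {e,q}

Registers:
  lower bound: {b,e,q} mutually conflict ⇒ χ ≥ 3
  3-colouring: c0={e}  c1={q}  c2={b,u,x}
  χ = 3

Answer: 3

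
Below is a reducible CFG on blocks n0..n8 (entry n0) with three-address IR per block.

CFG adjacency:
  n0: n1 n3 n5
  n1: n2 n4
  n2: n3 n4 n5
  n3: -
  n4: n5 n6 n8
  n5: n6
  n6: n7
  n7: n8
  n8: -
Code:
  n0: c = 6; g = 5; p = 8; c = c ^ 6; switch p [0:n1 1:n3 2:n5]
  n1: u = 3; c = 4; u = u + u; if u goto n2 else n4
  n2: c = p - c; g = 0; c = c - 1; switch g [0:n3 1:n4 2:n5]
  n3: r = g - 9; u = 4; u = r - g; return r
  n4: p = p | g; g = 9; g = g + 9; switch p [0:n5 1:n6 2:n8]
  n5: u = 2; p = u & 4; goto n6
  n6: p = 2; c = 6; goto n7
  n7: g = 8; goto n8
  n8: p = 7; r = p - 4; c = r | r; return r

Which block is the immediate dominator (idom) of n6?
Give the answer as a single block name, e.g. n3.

idom tree: n1←n0 n2←n1 n3←n0 n4←n1 n5←n0 n6←n0 n7←n6 n8←n0
Dom∩ at merges:
  n3: preds {n0,n2}: {n0} ∩ {n0,n1,n2} = {n0}; idom=n0
  n4: preds {n1,n2}: {n0,n1} ∩ {n0,n1,n2} = {n0,n1}; idom=n1
  n5: preds {n0,n2,n4}: {n0} ∩ {n0,n1,n2} ∩ {n0,n1,n4} = {n0}; idom=n0
  n6: preds {n4,n5}: {n0,n1,n4} ∩ {n0,n5} = {n0}; idom=n0
  n8: preds {n4,n7}: {n0,n1,n4} ∩ {n0,n6,n7} = {n0}; idom=n0

idom(n6) = n0

Answer: n0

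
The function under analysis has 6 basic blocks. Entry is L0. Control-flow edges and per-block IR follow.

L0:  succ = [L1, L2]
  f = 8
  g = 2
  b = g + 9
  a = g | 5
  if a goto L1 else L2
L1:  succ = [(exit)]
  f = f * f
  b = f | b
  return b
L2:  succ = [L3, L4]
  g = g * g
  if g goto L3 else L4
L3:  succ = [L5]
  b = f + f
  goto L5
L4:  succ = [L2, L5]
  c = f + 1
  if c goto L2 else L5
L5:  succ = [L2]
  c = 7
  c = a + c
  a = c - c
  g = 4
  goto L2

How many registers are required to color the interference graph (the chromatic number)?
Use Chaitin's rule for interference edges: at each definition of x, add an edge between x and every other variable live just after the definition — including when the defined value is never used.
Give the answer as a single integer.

Per-block:
  L0 def {a,b,f,g} use ∅
  L1 def {b,f} use {b,f}
  L2 def {g} use {g}
  L3 def {b} use {f}
  L4 def {c} use {f}
  L5 def {a,c,g} use {a}

Backward fixpoint:
  live L0: ∅→{a,b,f,g}
  live L1: {b,f}→∅
  live L2: {a,f,g}→{a,f,g}
  live L3: {a,f}→{a,f}
  live L4: {a,f,g}→{a,f,g}
  live L5: {a,f}→{a,f,g}

Interfere edges:
  a: {b,c,f,g}
  b: {a,f,g}
  c: {a,f,g}
  f: {a,b,c,g}
  g: {a,b,c,f}

Colouring:
  {a,b,f,g} pairwise interfere (4-clique) ⇒ χ ≥ 4
  4-colouring: c0={a}  c1={f}  c2={g}  c3={b,c}
  χ = 4

Answer: 4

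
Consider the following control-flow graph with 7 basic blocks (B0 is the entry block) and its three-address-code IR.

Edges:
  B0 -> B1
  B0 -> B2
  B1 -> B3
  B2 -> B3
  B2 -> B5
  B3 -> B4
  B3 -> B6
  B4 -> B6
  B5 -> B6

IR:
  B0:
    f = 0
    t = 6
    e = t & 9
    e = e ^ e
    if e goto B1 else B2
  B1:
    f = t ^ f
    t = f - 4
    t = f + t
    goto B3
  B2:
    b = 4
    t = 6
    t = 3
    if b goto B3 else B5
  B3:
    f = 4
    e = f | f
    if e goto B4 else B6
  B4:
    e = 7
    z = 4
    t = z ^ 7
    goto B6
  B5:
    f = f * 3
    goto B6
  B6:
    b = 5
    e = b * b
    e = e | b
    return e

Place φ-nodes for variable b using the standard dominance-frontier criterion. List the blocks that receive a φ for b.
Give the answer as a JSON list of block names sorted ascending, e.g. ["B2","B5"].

idom tree: B1←B0 B2←B0 B3←B0 B4←B3 B5←B2 B6←B0
Dom∩ at merges:
  B3: preds {B1,B2}: {B0,B1} ∩ {B0,B2} = {B0}; idom=B0
  B6: preds {B3,B4,B5}: {B0,B3} ∩ {B0,B3,B4} ∩ {B0,B2,B5} = {B0}; idom=B0

DF walk-up:
  join B3 pred B1: B1 stop@B0
  join B3 pred B2: B2 stop@B0
  join B6 pred B3: B3 stop@B0
  join B6 pred B4: B4→B3 stop@B0
  join B6 pred B5: B5→B2 stop@B0
  DF(B0)=∅
  DF(B1)={B3}
  DF(B2)={B3,B6}
  DF(B3)={B6}
  DF(B4)={B6}
  DF(B5)={B6}
  DF(B6)=∅

φ for b: defs {B2,B6}
  DF⁺ = {B3,B6}

Answer: ["B3", "B6"]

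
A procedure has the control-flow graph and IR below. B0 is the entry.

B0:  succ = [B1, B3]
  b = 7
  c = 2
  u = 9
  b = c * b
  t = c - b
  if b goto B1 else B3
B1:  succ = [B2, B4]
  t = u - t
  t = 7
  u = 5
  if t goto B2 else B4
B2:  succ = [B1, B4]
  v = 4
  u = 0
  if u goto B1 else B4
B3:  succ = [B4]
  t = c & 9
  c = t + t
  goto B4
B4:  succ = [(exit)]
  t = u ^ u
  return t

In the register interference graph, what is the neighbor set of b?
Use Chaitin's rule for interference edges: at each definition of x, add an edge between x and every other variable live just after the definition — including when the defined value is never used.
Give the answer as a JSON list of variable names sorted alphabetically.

Answer: ["c", "t", "u"]

Analysis:
def/use:
  B0 def {b,c,t,u} use ∅
  B1 def {t,u} use {t,u}
  B2 def {u,v} use ∅
  B3 def {c,t} use {c}
  B4 def {t} use {u}

Live sets:
  live B0: ∅→{c,t,u}
  live B1: {t,u}→{t,u}
  live B2: {t}→{t,u}
  live B3: {c,u}→{u}
  live B4: {u}→∅

Conflict graph:
  b — {c,t,u}
  c — {b,t,u}
  t — {b,c,u,v}
  u — {b,c,t}
  v — {t}

N(b) = ["c", "t", "u"]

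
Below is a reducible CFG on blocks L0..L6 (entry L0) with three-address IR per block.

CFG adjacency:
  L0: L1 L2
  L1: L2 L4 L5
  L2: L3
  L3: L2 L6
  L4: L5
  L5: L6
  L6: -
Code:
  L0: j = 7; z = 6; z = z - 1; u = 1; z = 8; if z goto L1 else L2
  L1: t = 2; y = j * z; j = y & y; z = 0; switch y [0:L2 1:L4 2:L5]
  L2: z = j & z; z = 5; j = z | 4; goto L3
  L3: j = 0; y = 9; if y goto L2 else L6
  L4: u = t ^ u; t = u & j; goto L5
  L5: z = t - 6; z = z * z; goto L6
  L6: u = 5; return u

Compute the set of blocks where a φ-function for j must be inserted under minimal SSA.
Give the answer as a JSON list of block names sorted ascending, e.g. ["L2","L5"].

idom tree: L1←L0 L2←L0 L3←L2 L4←L1 L5←L1 L6←L0
Join-block Dom:
  L2: preds {L0,L1,L3}: {L0} ∩ {L0,L1} ∩ {L0,L2,L3} = {L0}; idom=L0
  L5: preds {L1,L4}: {L0,L1} ∩ {L0,L1,L4} = {L0,L1}; idom=L1
  L6: preds {L3,L5}: {L0,L2,L3} ∩ {L0,L1,L5} = {L0}; idom=L0

DF derivation:
  L2←L0: walk · to L0
  L2←L1: walk L1 to L0
  L2←L3: walk L3→L2 to L0
  L5←L1: walk · to L1
  L5←L4: walk L4 to L1
  L6←L3: walk L3→L2 to L0
  L6←L5: walk L5→L1 to L0
  DF(L0)=∅
  DF(L1)={L2,L6}
  DF(L2)={L2,L6}
  DF(L3)={L2,L6}
  DF(L4)={L5}
  DF(L5)={L6}
  DF(L6)=∅

φ for j: defs {L0,L1,L2,L3}
  DF⁺ = {L2,L6}

Answer: ["L2", "L6"]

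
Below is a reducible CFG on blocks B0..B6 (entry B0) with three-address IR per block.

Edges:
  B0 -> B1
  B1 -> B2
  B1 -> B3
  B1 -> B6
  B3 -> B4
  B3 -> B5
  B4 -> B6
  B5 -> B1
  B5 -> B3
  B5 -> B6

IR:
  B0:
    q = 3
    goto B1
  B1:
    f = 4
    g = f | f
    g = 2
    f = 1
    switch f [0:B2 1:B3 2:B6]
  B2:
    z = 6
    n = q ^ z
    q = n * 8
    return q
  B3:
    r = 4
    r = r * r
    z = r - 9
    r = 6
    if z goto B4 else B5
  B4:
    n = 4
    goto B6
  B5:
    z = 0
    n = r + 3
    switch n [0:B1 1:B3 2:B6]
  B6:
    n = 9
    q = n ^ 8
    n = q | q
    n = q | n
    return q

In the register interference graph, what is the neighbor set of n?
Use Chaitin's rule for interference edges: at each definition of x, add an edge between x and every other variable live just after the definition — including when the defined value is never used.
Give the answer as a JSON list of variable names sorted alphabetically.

Answer: ["q"]

Derivation:
Block summaries:
  B0: {q} / ∅
  B1: {f,g} / ∅
  B2: {n,q,z} / {q}
  B3: {r,z} / ∅
  B4: {n} / ∅
  B5: {n,z} / {r}
  B6: {n,q} / ∅

Live sets:
  B0 li=∅ lo={q}
  B1 li={q} lo={q}
  B2 li={q} lo=∅
  B3 li={q} lo={q,r}
  B4 li=∅ lo=∅
  B5 li={q,r} lo={q}
  B6 li=∅ lo=∅

Conflict graph:
  f: {q}
  g: {q}
  n: {q}
  q: {f,g,n,r,z}
  r: {q,z}
  z: {q,r}

N(n) = ["q"]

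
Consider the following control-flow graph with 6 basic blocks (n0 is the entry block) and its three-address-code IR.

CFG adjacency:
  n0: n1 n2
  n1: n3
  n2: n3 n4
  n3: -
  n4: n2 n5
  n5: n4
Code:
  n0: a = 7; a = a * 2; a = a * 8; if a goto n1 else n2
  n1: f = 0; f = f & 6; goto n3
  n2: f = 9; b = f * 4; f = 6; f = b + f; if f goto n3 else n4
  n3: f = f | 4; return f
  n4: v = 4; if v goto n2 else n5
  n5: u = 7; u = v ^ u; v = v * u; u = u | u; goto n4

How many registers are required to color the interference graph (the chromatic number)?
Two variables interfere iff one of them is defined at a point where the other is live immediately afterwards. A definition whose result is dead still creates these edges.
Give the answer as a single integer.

def/use:
  n0: def={a} ue=∅
  n1: def={f} ue=∅
  n2: def={b,f} ue=∅
  n3: def={f} ue={f}
  n4: def={v} ue=∅
  n5: def={u,v} ue={v}

Live sets:
  live n0: ∅→∅
  live n1: ∅→{f}
  live n2: ∅→{f}
  live n3: {f}→∅
  live n4: ∅→{v}
  live n5: {v}→∅

Interference:
  a: ∅
  b: {f}
  f: {b}
  u: {v}
  v: {u}

Colouring:
  lower bound: {b,f} mutually conflict ⇒ χ ≥ 2
  2-colouring: r0={a,b,u}  r1={f,v}
  χ = 2

Answer: 2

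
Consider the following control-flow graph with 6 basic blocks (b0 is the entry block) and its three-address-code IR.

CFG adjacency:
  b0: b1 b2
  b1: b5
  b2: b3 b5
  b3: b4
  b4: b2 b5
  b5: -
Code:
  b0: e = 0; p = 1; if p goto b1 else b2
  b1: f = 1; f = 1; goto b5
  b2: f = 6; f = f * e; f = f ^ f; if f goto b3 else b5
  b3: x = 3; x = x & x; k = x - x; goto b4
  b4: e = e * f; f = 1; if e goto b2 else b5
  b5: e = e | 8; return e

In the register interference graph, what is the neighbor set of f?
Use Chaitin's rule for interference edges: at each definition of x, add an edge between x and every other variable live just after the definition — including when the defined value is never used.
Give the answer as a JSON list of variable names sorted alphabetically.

Answer: ["e", "k", "x"]

Derivation:
Block summaries:
  b0: def={e,p} ue=∅
  b1: def={f} ue=∅
  b2: def={f} ue={e}
  b3: def={k,x} ue=∅
  b4: def={e,f} ue={e,f}
  b5: def={e} ue={e}

Live sets:
  live b0: ∅→{e}
  live b1: {e}→{e}
  live b2: {e}→{e,f}
  live b3: {e,f}→{e,f}
  live b4: {e,f}→{e}
  live b5: {e}→∅

Interfere edges:
  e: {f,k,p,x}
  f: {e,k,x}
  k: {e,f}
  p: {e}
  x: {e,f}

N(f) = ["e", "k", "x"]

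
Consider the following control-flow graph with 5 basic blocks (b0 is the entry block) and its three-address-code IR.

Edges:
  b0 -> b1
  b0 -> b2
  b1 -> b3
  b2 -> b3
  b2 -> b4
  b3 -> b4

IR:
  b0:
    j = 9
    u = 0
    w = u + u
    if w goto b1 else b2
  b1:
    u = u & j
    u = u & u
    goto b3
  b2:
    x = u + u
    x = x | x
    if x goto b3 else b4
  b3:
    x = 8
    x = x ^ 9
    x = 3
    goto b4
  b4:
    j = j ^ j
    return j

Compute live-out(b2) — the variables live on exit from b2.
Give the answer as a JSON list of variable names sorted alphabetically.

Answer: ["j"]

Working:
def/use:
  b0: {j,u,w} / ∅
  b1: {u} / {j,u}
  b2: {x} / {u}
  b3: {x} / ∅
  b4: {j} / {j}

Liveness:
  b0: in=∅ out={j,u}
  b1: in={j,u} out={j}
  b2: in={j,u} out={j}
  b3: in={j} out={j}
  b4: in={j} out=∅

live-out(b2) = ["j"]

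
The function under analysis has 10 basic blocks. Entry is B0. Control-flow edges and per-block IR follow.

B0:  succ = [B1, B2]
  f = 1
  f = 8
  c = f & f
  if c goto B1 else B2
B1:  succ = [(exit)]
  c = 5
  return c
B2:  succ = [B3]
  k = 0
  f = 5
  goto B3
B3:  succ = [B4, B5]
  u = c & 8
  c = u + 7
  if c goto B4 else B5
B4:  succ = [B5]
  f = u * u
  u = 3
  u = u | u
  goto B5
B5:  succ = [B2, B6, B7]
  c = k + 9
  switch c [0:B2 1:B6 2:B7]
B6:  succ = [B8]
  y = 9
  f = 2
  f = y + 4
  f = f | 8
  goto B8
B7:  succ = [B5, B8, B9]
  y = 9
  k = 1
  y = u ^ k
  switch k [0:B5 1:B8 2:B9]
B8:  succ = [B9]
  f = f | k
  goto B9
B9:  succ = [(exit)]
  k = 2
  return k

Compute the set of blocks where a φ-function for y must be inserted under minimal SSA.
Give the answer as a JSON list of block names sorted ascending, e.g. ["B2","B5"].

idom tree: B1←B0 B2←B0 B3←B2 B4←B3 B5←B3 B6←B5 B7←B5 B8←B5 B9←B5
Dom∩ at merges:
  B2: preds {B0,B5}: {B0} ∩ {B0,B2,B3,B5} = {B0}; idom=B0
  B5: preds {B3,B4,B7}: {B0,B2,B3} ∩ {B0,B2,B3,B4} ∩ {B0,B2,B3,B5,B7} = {B0,B2,B3}; idom=B3
  B8: preds {B6,B7}: {B0,B2,B3,B5,B6} ∩ {B0,B2,B3,B5,B7} = {B0,B2,B3,B5}; idom=B5
  B9: preds {B7,B8}: {B0,B2,B3,B5,B7} ∩ {B0,B2,B3,B5,B8} = {B0,B2,B3,B5}; idom=B5

DF derivation:
  join B2 pred B0: · stop@B0
  join B2 pred B5: B5→B3→B2 stop@B0
  join B5 pred B3: · stop@B3
  join B5 pred B4: B4 stop@B3
  join B5 pred B7: B7→B5 stop@B3
  join B8 pred B6: B6 stop@B5
  join B8 pred B7: B7 stop@B5
  join B9 pred B7: B7 stop@B5
  join B9 pred B8: B8 stop@B5
  B0 → ∅
  B1 → ∅
  B2 → {B2}
  B3 → {B2}
  B4 → {B5}
  B5 → {B2,B5}
  B6 → {B8}
  B7 → {B5,B8,B9}
  B8 → {B9}
  B9 → ∅

φ for y: defs {B6,B7}
  DF⁺ = {B2,B5,B8,B9}

Answer: ["B2", "B5", "B8", "B9"]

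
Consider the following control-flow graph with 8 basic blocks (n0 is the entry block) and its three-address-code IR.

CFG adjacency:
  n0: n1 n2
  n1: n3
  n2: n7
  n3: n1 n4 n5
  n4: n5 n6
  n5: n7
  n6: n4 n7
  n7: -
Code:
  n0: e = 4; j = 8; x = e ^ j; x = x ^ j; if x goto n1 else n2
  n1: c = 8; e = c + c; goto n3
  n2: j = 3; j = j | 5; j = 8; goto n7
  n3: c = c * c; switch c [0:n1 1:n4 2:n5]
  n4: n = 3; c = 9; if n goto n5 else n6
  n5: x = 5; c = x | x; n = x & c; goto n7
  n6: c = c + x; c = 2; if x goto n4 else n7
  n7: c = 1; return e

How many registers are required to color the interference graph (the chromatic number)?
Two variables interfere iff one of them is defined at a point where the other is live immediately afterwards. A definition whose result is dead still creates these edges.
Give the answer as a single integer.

Answer: 4

Derivation:
def/use:
  n0 def {e,j,x} use ∅
  n1 def {c,e} use ∅
  n2 def {j} use ∅
  n3 def {c} use {c}
  n4 def {c,n} use ∅
  n5 def {c,n,x} use ∅
  n6 def {c} use {c,x}
  n7 def {c} use {e}

Backward fixpoint:
  live n0: ∅→{e,x}
  live n1: {x}→{c,e,x}
  live n2: {e}→{e}
  live n3: {c,e,x}→{e,x}
  live n4: {e,x}→{c,e,x}
  live n5: {e}→{e}
  live n6: {c,e,x}→{e,x}
  live n7: {e}→∅

Interference:
  c — {e,n,x}
  e — {c,j,n,x}
  j — {e,x}
  n — {c,e,x}
  x — {c,e,j,n}

Chromatic number:
  clique {c,e,n,x} ⇒ need ≥ 4
  4-colouring: r0={e}  r1={x}  r2={c,j}  r3={n}
  χ = 4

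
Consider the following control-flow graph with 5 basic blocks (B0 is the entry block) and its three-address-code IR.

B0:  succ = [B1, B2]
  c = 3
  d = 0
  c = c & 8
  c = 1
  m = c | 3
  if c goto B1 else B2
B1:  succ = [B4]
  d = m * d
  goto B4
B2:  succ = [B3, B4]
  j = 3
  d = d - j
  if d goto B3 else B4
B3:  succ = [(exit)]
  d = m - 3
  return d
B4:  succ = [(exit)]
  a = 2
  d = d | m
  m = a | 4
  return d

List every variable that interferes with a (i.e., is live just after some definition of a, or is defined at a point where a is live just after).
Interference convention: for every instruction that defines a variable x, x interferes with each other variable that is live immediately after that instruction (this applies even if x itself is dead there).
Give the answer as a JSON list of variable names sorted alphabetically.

Per-block:
  B0: {c,d,m} / ∅
  B1: {d} / {d,m}
  B2: {d,j} / {d}
  B3: {d} / {m}
  B4: {a,d,m} / {d,m}

Backward fixpoint:
  B0 li=∅ lo={d,m}
  B1 li={d,m} lo={d,m}
  B2 li={d,m} lo={d,m}
  B3 li={m} lo=∅
  B4 li={d,m} lo=∅

Interference:
  a — {d,m}
  c — {d,m}
  d — {a,c,j,m}
  j — {d,m}
  m — {a,c,d,j}

N(a) = ["d", "m"]

Answer: ["d", "m"]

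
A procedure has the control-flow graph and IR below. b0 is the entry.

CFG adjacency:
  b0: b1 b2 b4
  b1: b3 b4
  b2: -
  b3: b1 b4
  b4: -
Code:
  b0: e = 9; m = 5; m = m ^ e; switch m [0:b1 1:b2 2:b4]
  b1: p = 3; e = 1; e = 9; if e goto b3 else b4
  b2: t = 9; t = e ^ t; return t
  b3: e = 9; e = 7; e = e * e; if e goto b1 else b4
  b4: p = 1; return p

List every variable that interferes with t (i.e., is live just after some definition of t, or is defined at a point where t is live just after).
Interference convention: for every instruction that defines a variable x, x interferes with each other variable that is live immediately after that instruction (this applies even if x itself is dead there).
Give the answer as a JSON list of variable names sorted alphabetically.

Answer: ["e"]

Analysis:
Block summaries:
  b0 def {e,m} use ∅
  b1 def {e,p} use ∅
  b2 def {t} use {e}
  b3 def {e} use ∅
  b4 def {p} use ∅

Backward fixpoint:
  live b0: ∅→{e}
  live b1: ∅→∅
  live b2: {e}→∅
  live b3: ∅→∅
  live b4: ∅→∅

Interfere edges:
  e — {m,t}
  m — {e}
  p — ∅
  t — {e}

N(t) = ["e"]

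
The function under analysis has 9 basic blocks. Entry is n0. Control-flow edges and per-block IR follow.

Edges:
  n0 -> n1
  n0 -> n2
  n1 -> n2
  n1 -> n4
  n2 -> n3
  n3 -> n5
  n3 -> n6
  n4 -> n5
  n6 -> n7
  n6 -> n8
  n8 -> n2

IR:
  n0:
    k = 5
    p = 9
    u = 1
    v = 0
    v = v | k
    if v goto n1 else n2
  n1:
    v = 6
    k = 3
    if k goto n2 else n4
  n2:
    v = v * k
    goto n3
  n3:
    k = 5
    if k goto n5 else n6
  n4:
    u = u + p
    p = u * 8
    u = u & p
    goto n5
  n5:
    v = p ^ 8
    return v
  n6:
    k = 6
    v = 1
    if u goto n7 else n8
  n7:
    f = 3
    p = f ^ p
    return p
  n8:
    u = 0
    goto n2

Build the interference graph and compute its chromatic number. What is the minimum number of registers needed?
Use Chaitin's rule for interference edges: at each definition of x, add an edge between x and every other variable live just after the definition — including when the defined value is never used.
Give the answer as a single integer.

Answer: 4

Analysis:
Block summaries:
  n0: def={k,p,u,v} ue=∅
  n1: def={k,v} ue=∅
  n2: def={v} ue={k,v}
  n3: def={k} ue=∅
  n4: def={p,u} ue={p,u}
  n5: def={v} ue={p}
  n6: def={k,v} ue={u}
  n7: def={f,p} ue={p}
  n8: def={u} ue=∅

Backward fixpoint:
  n0: in=∅ out={k,p,u,v}
  n1: in={p,u} out={k,p,u,v}
  n2: in={k,p,u,v} out={p,u}
  n3: in={p,u} out={p,u}
  n4: in={p,u} out={p}
  n5: in={p} out=∅
  n6: in={p,u} out={k,p,v}
  n7: in={p} out=∅
  n8: in={k,p,v} out={k,p,u,v}

Interfere edges:
  f↔{p}
  k↔{p,u,v}
  p↔{f,k,u,v}
  u↔{k,p,v}
  v↔{k,p,u}

Colouring:
  clique {k,p,u,v} ⇒ need ≥ 4
  assign f→R1 k→R1 p→R0 u→R2 v→R3 — no edge inside a register ⇒ χ ≤ 4
  χ = 4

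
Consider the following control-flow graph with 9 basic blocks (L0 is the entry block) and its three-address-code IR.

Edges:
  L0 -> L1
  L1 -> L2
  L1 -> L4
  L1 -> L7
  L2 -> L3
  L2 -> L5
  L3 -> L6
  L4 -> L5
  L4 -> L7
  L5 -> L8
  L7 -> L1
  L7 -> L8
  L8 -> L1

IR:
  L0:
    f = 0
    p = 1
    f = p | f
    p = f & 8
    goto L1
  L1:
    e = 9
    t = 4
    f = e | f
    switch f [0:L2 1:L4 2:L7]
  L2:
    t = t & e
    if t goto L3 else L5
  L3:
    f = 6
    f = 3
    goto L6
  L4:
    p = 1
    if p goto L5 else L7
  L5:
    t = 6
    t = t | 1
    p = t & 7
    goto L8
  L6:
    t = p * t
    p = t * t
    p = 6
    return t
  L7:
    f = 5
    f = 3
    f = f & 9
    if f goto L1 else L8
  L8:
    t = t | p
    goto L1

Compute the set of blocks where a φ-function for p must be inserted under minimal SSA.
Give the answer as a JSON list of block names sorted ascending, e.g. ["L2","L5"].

Answer: ["L1", "L5", "L7", "L8"]

Analysis:
idom tree: L1←L0 L2←L1 L3←L2 L4←L1 L5←L1 L6←L3 L7←L1 L8←L1
Dom at joins:
  L1: preds {L0,L7,L8}: {L0} ∩ {L0,L1,L7} ∩ {L0,L1,L8} = {L0}; idom=L0
  L5: preds {L2,L4}: {L0,L1,L2} ∩ {L0,L1,L4} = {L0,L1}; idom=L1
  L7: preds {L1,L4}: {L0,L1} ∩ {L0,L1,L4} = {L0,L1}; idom=L1
  L8: preds {L5,L7}: {L0,L1,L5} ∩ {L0,L1,L7} = {L0,L1}; idom=L1

DF walk-up:
  L1←L0: walk · to L0
  L1←L7: walk L7→L1 to L0
  L1←L8: walk L8→L1 to L0
  L5←L2: walk L2 to L1
  L5←L4: walk L4 to L1
  L7←L1: walk · to L1
  L7←L4: walk L4 to L1
  L8←L5: walk L5 to L1
  L8←L7: walk L7 to L1
  L0 → ∅
  L1 → {L1}
  L2 → {L5}
  L3 → ∅
  L4 → {L5,L7}
  L5 → {L8}
  L6 → ∅
  L7 → {L1,L8}
  L8 → {L1}

φ for p: defs {L0,L4,L5,L6}
  DF⁺ = {L1,L5,L7,L8}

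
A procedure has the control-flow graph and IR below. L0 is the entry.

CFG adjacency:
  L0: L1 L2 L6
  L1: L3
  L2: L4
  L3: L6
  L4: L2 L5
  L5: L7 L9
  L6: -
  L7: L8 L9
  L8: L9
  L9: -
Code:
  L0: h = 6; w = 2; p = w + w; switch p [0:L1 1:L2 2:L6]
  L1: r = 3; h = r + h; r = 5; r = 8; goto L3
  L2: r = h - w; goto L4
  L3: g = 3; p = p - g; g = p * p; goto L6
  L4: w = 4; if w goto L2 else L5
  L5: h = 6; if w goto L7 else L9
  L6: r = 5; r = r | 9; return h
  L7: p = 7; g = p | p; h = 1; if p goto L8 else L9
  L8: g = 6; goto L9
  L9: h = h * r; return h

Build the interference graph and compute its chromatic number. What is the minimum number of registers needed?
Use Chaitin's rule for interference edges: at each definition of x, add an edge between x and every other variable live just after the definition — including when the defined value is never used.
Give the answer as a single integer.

Answer: 4

Working:
Per-block:
  L0: def={h,p,w} ue=∅
  L1: def={h,r} ue={h}
  L2: def={r} ue={h,w}
  L3: def={g,p} ue={p}
  L4: def={w} ue=∅
  L5: def={h} ue={w}
  L6: def={r} ue={h}
  L7: def={g,h,p} ue=∅
  L8: def={g} ue=∅
  L9: def={h} ue={h,r}

Live sets:
  L0 li=∅ lo={h,p,w}
  L1 li={h,p} lo={h,p}
  L2 li={h,w} lo={h,r}
  L3 li={h,p} lo={h}
  L4 li={h,r} lo={h,r,w}
  L5 li={r,w} lo={h,r}
  L6 li={h} lo=∅
  L7 li={r} lo={h,r}
  L8 li={h,r} lo={h,r}
  L9 li={h,r} lo=∅

Interfere edges:
  g: {h,p,r}
  h: {g,p,r,w}
  p: {g,h,r,w}
  r: {g,h,p,w}
  w: {h,p,r}

Chromatic number:
  {g,h,p,r} pairwise interfere (4-clique) ⇒ χ ≥ 4
  4-colouring: R0={h}  R1={p}  R2={r}  R3={g,w}
  χ = 4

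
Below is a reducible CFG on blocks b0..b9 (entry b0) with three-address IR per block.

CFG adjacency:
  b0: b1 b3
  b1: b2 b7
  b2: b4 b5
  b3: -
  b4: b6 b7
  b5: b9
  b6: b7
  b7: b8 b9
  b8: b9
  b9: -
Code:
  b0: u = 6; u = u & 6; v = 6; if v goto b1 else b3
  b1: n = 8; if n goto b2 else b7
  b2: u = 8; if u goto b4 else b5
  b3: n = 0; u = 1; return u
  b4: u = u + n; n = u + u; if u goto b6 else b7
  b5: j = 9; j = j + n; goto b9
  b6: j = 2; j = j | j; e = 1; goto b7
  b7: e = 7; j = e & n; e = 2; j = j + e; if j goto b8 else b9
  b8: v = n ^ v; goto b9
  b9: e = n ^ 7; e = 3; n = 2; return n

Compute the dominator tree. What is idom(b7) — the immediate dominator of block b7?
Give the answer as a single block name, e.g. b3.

Answer: b1

Derivation:
idom tree: b1←b0 b2←b1 b3←b0 b4←b2 b5←b2 b6←b4 b7←b1 b8←b7 b9←b1
Join-block Dom:
  b7: preds {b1,b4,b6}: {b0,b1} ∩ {b0,b1,b2,b4} ∩ {b0,b1,b2,b4,b6} = {b0,b1}; idom=b1
  b9: preds {b5,b7,b8}: {b0,b1,b2,b5} ∩ {b0,b1,b7} ∩ {b0,b1,b7,b8} = {b0,b1}; idom=b1

idom(b7) = b1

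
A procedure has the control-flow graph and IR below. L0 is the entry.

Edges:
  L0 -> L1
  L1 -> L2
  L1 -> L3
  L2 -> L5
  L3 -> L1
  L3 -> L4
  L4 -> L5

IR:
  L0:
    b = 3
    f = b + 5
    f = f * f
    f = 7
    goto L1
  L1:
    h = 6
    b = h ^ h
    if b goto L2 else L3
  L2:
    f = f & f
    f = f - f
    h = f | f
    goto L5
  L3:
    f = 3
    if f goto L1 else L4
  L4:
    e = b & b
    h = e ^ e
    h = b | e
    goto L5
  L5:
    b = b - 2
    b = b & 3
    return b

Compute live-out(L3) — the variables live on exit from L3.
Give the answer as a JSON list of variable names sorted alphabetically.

Answer: ["b", "f"]

Derivation:
Per-block:
  L0 def {b,f} use ∅
  L1 def {b,h} use ∅
  L2 def {f,h} use {f}
  L3 def {f} use ∅
  L4 def {e,h} use {b}
  L5 def {b} use {b}

Backward fixpoint:
  live L0: ∅→{f}
  live L1: {f}→{b,f}
  live L2: {b,f}→{b}
  live L3: {b}→{b,f}
  live L4: {b}→{b}
  live L5: {b}→∅

live-out(L3) = ["b", "f"]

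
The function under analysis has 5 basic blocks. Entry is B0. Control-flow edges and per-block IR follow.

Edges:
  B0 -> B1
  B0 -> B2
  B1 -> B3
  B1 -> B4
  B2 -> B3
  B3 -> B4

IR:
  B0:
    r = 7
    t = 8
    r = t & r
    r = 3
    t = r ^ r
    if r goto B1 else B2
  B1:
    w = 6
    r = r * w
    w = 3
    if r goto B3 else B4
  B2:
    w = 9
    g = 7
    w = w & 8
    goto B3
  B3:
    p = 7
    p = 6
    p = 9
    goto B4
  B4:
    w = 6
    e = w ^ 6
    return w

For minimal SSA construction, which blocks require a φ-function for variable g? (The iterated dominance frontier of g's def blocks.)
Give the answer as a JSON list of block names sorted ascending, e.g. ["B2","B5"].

idom tree: B1←B0 B2←B0 B3←B0 B4←B0
Dom∩ at merges:
  B3: preds {B1,B2}: {B0,B1} ∩ {B0,B2} = {B0}; idom=B0
  B4: preds {B1,B3}: {B0,B1} ∩ {B0,B3} = {B0}; idom=B0

DF walk-up:
  B3←B1: walk B1 to B0
  B3←B2: walk B2 to B0
  B4←B1: walk B1 to B0
  B4←B3: walk B3 to B0
  DF(B0)=∅
  DF(B1)={B3,B4}
  DF(B2)={B3}
  DF(B3)={B4}
  DF(B4)=∅

φ for g: defs {B2}
  DF⁺ = {B3,B4}

Answer: ["B3", "B4"]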